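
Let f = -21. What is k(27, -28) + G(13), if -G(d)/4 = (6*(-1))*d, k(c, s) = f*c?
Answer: -255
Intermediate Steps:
k(c, s) = -21*c
G(d) = 24*d (G(d) = -4*6*(-1)*d = -(-24)*d = 24*d)
k(27, -28) + G(13) = -21*27 + 24*13 = -567 + 312 = -255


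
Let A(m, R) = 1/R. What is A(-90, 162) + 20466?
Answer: 3315493/162 ≈ 20466.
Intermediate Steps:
A(-90, 162) + 20466 = 1/162 + 20466 = 3315493/162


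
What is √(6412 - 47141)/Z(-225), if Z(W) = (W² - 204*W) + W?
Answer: 13*I*√241/96300 ≈ 0.0020957*I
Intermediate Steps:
Z(W) = W² - 203*W
√(6412 - 47141)/Z(-225) = √(6412 - 47141)/((-225*(-203 - 225))) = √(-40729)/((-225*(-428))) = (13*I*√241)/96300 = (13*I*√241)*(1/96300) = 13*I*√241/96300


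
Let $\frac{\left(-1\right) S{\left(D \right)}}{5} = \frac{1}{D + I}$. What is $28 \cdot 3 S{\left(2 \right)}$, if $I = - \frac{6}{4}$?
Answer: $-840$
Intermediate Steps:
$I = - \frac{3}{2}$ ($I = \left(-6\right) \frac{1}{4} = - \frac{3}{2} \approx -1.5$)
$S{\left(D \right)} = - \frac{5}{- \frac{3}{2} + D}$ ($S{\left(D \right)} = - \frac{5}{D - \frac{3}{2}} = - \frac{5}{- \frac{3}{2} + D}$)
$28 \cdot 3 S{\left(2 \right)} = 28 \cdot 3 \left(- \frac{10}{-3 + 2 \cdot 2}\right) = 84 \left(- \frac{10}{-3 + 4}\right) = 84 \left(- \frac{10}{1}\right) = 84 \left(\left(-10\right) 1\right) = 84 \left(-10\right) = -840$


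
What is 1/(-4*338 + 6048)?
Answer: 1/4696 ≈ 0.00021295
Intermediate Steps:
1/(-4*338 + 6048) = 1/(-1352 + 6048) = 1/4696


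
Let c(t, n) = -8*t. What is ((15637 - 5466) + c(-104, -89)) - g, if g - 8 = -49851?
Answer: 60846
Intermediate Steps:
g = -49843 (g = 8 - 49851 = -49843)
((15637 - 5466) + c(-104, -89)) - g = ((15637 - 5466) - 8*(-104)) - 1*(-49843) = (10171 + 832) + 49843 = 11003 + 49843 = 60846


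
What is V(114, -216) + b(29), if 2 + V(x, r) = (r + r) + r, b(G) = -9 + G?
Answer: -630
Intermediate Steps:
V(x, r) = -2 + 3*r (V(x, r) = -2 + ((r + r) + r) = -2 + (2*r + r) = -2 + 3*r)
V(114, -216) + b(29) = (-2 + 3*(-216)) + (-9 + 29) = (-2 - 648) + 20 = -650 + 20 = -630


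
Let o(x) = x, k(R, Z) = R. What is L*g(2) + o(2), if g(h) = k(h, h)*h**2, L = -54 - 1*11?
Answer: -518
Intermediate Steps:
L = -65 (L = -54 - 11 = -65)
g(h) = h**3 (g(h) = h*h**2 = h**3)
L*g(2) + o(2) = -65*2**3 + 2 = -65*8 + 2 = -520 + 2 = -518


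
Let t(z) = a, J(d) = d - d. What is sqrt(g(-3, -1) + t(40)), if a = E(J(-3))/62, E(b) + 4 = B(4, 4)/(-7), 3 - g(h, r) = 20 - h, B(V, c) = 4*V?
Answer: I*sqrt(946554)/217 ≈ 4.4835*I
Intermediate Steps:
J(d) = 0
g(h, r) = -17 + h (g(h, r) = 3 - (20 - h) = 3 + (-20 + h) = -17 + h)
E(b) = -44/7 (E(b) = -4 + (4*4)/(-7) = -4 + 16*(-1/7) = -4 - 16/7 = -44/7)
a = -22/217 (a = -44/7/62 = -44/7*1/62 = -22/217 ≈ -0.10138)
t(z) = -22/217
sqrt(g(-3, -1) + t(40)) = sqrt((-17 - 3) - 22/217) = sqrt(-20 - 22/217) = sqrt(-4362/217) = I*sqrt(946554)/217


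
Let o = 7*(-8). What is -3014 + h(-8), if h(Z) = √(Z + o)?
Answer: -3014 + 8*I ≈ -3014.0 + 8.0*I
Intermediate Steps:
o = -56
h(Z) = √(-56 + Z) (h(Z) = √(Z - 56) = √(-56 + Z))
-3014 + h(-8) = -3014 + √(-56 - 8) = -3014 + √(-64) = -3014 + 8*I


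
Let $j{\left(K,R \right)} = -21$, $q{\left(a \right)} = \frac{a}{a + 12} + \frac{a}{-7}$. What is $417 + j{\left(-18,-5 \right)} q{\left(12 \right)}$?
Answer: $\frac{885}{2} \approx 442.5$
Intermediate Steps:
$q{\left(a \right)} = - \frac{a}{7} + \frac{a}{12 + a}$ ($q{\left(a \right)} = \frac{a}{12 + a} + a \left(- \frac{1}{7}\right) = \frac{a}{12 + a} - \frac{a}{7} = - \frac{a}{7} + \frac{a}{12 + a}$)
$417 + j{\left(-18,-5 \right)} q{\left(12 \right)} = 417 - 21 \left(\left(-1\right) 12 \frac{1}{84 + 7 \cdot 12} \left(5 + 12\right)\right) = 417 - 21 \left(\left(-1\right) 12 \frac{1}{84 + 84} \cdot 17\right) = 417 - 21 \left(\left(-1\right) 12 \cdot \frac{1}{168} \cdot 17\right) = 417 - - \frac{51}{2} = 417 + \frac{51}{2} = \frac{885}{2}$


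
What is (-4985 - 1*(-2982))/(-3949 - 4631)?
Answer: 2003/8580 ≈ 0.23345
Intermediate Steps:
(-4985 - 1*(-2982))/(-3949 - 4631) = (-4985 + 2982)/(-8580) = -2003*(-1/8580) = 2003/8580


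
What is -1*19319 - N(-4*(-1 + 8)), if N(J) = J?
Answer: -19291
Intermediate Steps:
-1*19319 - N(-4*(-1 + 8)) = -1*19319 - (-4)*(-1 + 8) = -19319 - (-4)*7 = -19319 - 1*(-28) = -19319 + 28 = -19291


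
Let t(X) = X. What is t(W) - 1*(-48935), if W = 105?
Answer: 49040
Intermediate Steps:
t(W) - 1*(-48935) = 105 - 1*(-48935) = 105 + 48935 = 49040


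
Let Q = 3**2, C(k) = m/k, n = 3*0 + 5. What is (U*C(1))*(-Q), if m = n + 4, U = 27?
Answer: -2187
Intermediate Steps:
n = 5 (n = 0 + 5 = 5)
m = 9 (m = 5 + 4 = 9)
C(k) = 9/k
Q = 9
(U*C(1))*(-Q) = (27*(9/1))*(-1*9) = (27*(9*1))*(-9) = (27*9)*(-9) = 243*(-9) = -2187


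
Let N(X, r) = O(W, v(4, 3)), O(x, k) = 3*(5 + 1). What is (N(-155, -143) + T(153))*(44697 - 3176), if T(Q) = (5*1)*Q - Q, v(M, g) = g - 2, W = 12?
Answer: 26158230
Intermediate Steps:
v(M, g) = -2 + g
O(x, k) = 18 (O(x, k) = 3*6 = 18)
T(Q) = 4*Q (T(Q) = 5*Q - Q = 4*Q)
N(X, r) = 18
(N(-155, -143) + T(153))*(44697 - 3176) = (18 + 4*153)*(44697 - 3176) = (18 + 612)*41521 = 630*41521 = 26158230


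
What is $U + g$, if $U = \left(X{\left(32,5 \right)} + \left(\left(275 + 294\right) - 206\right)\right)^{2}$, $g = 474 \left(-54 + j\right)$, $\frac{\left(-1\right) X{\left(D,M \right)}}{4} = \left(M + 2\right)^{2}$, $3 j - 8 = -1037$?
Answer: $-160289$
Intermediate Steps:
$j = -343$ ($j = \frac{8}{3} + \frac{1}{3} \left(-1037\right) = \frac{8}{3} - \frac{1037}{3} = -343$)
$X{\left(D,M \right)} = - 4 \left(2 + M\right)^{2}$ ($X{\left(D,M \right)} = - 4 \left(M + 2\right)^{2} = - 4 \left(2 + M\right)^{2}$)
$g = -188178$ ($g = 474 \left(-54 - 343\right) = 474 \left(-397\right) = -188178$)
$U = 27889$ ($U = \left(- 4 \left(2 + 5\right)^{2} + \left(\left(275 + 294\right) - 206\right)\right)^{2} = \left(- 4 \cdot 7^{2} + \left(569 - 206\right)\right)^{2} = \left(\left(-4\right) 49 + 363\right)^{2} = \left(-196 + 363\right)^{2} = 167^{2} = 27889$)
$U + g = 27889 - 188178 = -160289$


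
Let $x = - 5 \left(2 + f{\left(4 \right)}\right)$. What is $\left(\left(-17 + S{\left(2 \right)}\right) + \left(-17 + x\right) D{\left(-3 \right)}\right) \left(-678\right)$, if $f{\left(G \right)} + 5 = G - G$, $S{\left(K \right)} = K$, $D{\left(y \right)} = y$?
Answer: $6102$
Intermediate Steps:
$f{\left(G \right)} = -5$ ($f{\left(G \right)} = -5 + \left(G - G\right) = -5 + 0 = -5$)
$x = 15$ ($x = - 5 \left(2 - 5\right) = \left(-5\right) \left(-3\right) = 15$)
$\left(\left(-17 + S{\left(2 \right)}\right) + \left(-17 + x\right) D{\left(-3 \right)}\right) \left(-678\right) = \left(\left(-17 + 2\right) + \left(-17 + 15\right) \left(-3\right)\right) \left(-678\right) = \left(-15 - -6\right) \left(-678\right) = \left(-15 + 6\right) \left(-678\right) = \left(-9\right) \left(-678\right) = 6102$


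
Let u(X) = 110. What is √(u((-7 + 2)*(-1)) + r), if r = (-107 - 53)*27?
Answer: I*√4210 ≈ 64.885*I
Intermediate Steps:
r = -4320 (r = -160*27 = -4320)
√(u((-7 + 2)*(-1)) + r) = √(110 - 4320) = √(-4210) = I*√4210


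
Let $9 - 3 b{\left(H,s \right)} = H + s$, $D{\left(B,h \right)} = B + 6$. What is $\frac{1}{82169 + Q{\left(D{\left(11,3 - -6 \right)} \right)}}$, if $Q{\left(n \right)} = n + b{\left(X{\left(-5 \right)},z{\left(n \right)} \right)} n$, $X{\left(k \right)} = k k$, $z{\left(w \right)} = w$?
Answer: $\frac{1}{81999} \approx 1.2195 \cdot 10^{-5}$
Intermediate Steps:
$X{\left(k \right)} = k^{2}$
$D{\left(B,h \right)} = 6 + B$
$b{\left(H,s \right)} = 3 - \frac{H}{3} - \frac{s}{3}$ ($b{\left(H,s \right)} = 3 - \frac{H + s}{3} = 3 - \left(\frac{H}{3} + \frac{s}{3}\right) = 3 - \frac{H}{3} - \frac{s}{3}$)
$Q{\left(n \right)} = n + n \left(- \frac{16}{3} - \frac{n}{3}\right)$ ($Q{\left(n \right)} = n + \left(3 - \frac{\left(-5\right)^{2}}{3} - \frac{n}{3}\right) n = n + \left(3 - \frac{25}{3} - \frac{n}{3}\right) n = n + \left(- \frac{16}{3} - \frac{n}{3}\right) n = n + n \left(- \frac{16}{3} - \frac{n}{3}\right)$)
$\frac{1}{82169 + Q{\left(D{\left(11,3 - -6 \right)} \right)}} = \frac{1}{82169 - \frac{\left(6 + 11\right) \left(13 + \left(6 + 11\right)\right)}{3}} = \frac{1}{82169 - \frac{17 \left(13 + 17\right)}{3}} = \frac{1}{82169 - \frac{17}{3} \cdot 30} = \frac{1}{82169 - 170} = \frac{1}{81999}$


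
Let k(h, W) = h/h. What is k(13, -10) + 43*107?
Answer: 4602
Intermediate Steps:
k(h, W) = 1
k(13, -10) + 43*107 = 1 + 43*107 = 1 + 4601 = 4602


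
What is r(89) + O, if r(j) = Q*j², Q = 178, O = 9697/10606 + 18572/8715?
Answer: 130322669644007/92431290 ≈ 1.4099e+6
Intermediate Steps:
O = 281483987/92431290 (O = 9697*(1/10606) + 18572*(1/8715) = 9697/10606 + 18572/8715 = 281483987/92431290 ≈ 3.0453)
r(j) = 178*j²
r(89) + O = 178*89² + 281483987/92431290 = 178*7921 + 281483987/92431290 = 1409938 + 281483987/92431290 = 130322669644007/92431290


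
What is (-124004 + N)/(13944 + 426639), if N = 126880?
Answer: 2876/440583 ≈ 0.0065277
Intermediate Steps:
(-124004 + N)/(13944 + 426639) = (-124004 + 126880)/(13944 + 426639) = 2876/440583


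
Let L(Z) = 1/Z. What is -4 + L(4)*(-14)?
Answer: -15/2 ≈ -7.5000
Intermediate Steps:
-4 + L(4)*(-14) = -4 - 14/4 = -4 + (¼)*(-14) = -4 - 7/2 = -15/2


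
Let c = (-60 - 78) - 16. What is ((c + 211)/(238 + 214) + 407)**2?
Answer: 33863728441/204304 ≈ 1.6575e+5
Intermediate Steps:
c = -154 (c = -138 - 16 = -154)
((c + 211)/(238 + 214) + 407)**2 = ((-154 + 211)/(238 + 214) + 407)**2 = (57/452 + 407)**2 = (184021/452)**2 = 33863728441/204304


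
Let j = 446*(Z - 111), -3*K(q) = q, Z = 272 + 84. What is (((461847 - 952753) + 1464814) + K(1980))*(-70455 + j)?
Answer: 37776621120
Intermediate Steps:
Z = 356
K(q) = -q/3
j = 109270 (j = 446*(356 - 111) = 446*245 = 109270)
(((461847 - 952753) + 1464814) + K(1980))*(-70455 + j) = (((461847 - 952753) + 1464814) - 1/3*1980)*(-70455 + 109270) = ((-490906 + 1464814) - 660)*38815 = (973908 - 660)*38815 = 973248*38815 = 37776621120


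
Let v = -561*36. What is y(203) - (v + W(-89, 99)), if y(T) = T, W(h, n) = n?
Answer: 20300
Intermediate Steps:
v = -20196
y(203) - (v + W(-89, 99)) = 203 - (-20196 + 99) = 203 - 1*(-20097) = 203 + 20097 = 20300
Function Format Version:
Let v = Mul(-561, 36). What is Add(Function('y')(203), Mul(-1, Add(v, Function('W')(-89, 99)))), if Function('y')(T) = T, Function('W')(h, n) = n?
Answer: 20300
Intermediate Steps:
v = -20196
Add(Function('y')(203), Mul(-1, Add(v, Function('W')(-89, 99)))) = Add(203, Mul(-1, Add(-20196, 99))) = Add(203, Mul(-1, -20097)) = Add(203, 20097) = 20300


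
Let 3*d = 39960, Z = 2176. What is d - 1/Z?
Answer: 28984319/2176 ≈ 13320.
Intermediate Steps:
d = 13320 (d = (1/3)*39960 = 13320)
d - 1/Z = 13320 - 1/2176 = 28984319/2176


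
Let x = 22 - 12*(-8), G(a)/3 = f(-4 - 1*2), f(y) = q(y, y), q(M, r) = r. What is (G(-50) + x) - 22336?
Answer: -22236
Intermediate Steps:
f(y) = y
G(a) = -18 (G(a) = 3*(-4 - 1*2) = 3*(-4 - 2) = 3*(-6) = -18)
x = 118 (x = 22 + 96 = 118)
(G(-50) + x) - 22336 = (-18 + 118) - 22336 = 100 - 22336 = -22236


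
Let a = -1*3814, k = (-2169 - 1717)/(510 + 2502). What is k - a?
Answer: 5741941/1506 ≈ 3812.7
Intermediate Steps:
k = -1943/1506 (k = -3886/3012 = -3886*1/3012 = -1943/1506 ≈ -1.2902)
a = -3814
k - a = -1943/1506 - 1*(-3814) = -1943/1506 + 3814 = 5741941/1506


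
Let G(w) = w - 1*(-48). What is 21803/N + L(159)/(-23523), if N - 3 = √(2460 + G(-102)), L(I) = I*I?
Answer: -177690496/6264959 + 21803*√2406/2397 ≈ 417.80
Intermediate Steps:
G(w) = 48 + w (G(w) = w + 48 = 48 + w)
L(I) = I²
N = 3 + √2406 (N = 3 + √(2460 + (48 - 102)) = 3 + √(2460 - 54) = 3 + √2406 ≈ 52.051)
21803/N + L(159)/(-23523) = 21803/(3 + √2406) + 159²/(-23523) = 21803/(3 + √2406) + 25281*(-1/23523) = 21803/(3 + √2406) - 8427/7841 = -8427/7841 + 21803/(3 + √2406)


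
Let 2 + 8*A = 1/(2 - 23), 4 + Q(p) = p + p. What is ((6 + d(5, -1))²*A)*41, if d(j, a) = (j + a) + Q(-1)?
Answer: -3526/21 ≈ -167.90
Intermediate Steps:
Q(p) = -4 + 2*p (Q(p) = -4 + (p + p) = -4 + 2*p)
d(j, a) = -6 + a + j (d(j, a) = (j + a) + (-4 + 2*(-1)) = (a + j) + (-4 - 2) = (a + j) - 6 = -6 + a + j)
A = -43/168 (A = -¼ + 1/(8*(2 - 23)) = -¼ + (⅛)/(-21) = -¼ + (⅛)*(-1/21) = -¼ - 1/168 = -43/168 ≈ -0.25595)
((6 + d(5, -1))²*A)*41 = ((6 + (-6 - 1 + 5))²*(-43/168))*41 = ((6 - 2)²*(-43/168))*41 = (4²*(-43/168))*41 = (16*(-43/168))*41 = -86/21*41 = -3526/21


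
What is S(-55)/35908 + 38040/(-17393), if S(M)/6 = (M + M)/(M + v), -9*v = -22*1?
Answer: -14681510385/6713889323 ≈ -2.1867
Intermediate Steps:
v = 22/9 (v = -(-22)/9 = -⅑*(-22) = 22/9 ≈ 2.4444)
S(M) = 12*M/(22/9 + M) (S(M) = 6*((M + M)/(M + 22/9)) = 6*((2*M)/(22/9 + M)) = 6*(2*M/(22/9 + M)) = 12*M/(22/9 + M))
S(-55)/35908 + 38040/(-17393) = (108*(-55)/(22 + 9*(-55)))/35908 + 38040/(-17393) = (108*(-55)/(22 - 495))*(1/35908) + 38040*(-1/17393) = (108*(-55)/(-473))*(1/35908) - 38040/17393 = (108*(-55)*(-1/473))*(1/35908) - 38040/17393 = (540/43)*(1/35908) - 38040/17393 = 135/386011 - 38040/17393 = -14681510385/6713889323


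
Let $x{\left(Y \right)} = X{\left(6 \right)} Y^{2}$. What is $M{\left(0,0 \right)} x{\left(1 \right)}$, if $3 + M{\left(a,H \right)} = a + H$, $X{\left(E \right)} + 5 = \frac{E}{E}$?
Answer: $12$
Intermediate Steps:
$X{\left(E \right)} = -4$ ($X{\left(E \right)} = -5 + \frac{E}{E} = -5 + 1 = -4$)
$M{\left(a,H \right)} = -3 + H + a$ ($M{\left(a,H \right)} = -3 + \left(a + H\right) = -3 + \left(H + a\right) = -3 + H + a$)
$x{\left(Y \right)} = - 4 Y^{2}$
$M{\left(0,0 \right)} x{\left(1 \right)} = \left(-3 + 0 + 0\right) \left(- 4 \cdot 1^{2}\right) = - 3 \left(\left(-4\right) 1\right) = \left(-3\right) \left(-4\right) = 12$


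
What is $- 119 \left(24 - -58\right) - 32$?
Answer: $-9790$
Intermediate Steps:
$- 119 \left(24 - -58\right) - 32 = - 119 \left(24 + 58\right) - 32 = \left(-119\right) 82 - 32 = -9758 - 32 = -9790$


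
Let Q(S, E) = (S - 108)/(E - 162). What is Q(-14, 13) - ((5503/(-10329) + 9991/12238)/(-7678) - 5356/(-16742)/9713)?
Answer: 79565381247435371099/97173638137858982172 ≈ 0.81880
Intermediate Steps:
Q(S, E) = (-108 + S)/(-162 + E)
Q(-14, 13) - ((5503/(-10329) + 9991/12238)/(-7678) - 5356/(-16742)/9713) = (-108 - 14)/(-162 + 13) - ((5503/(-10329) + 9991/12238)/(-7678) - 5356/(-16742)/9713) = -122/(-149) - ((5503*(-1/10329) + 9991*(1/12238))*(-1/7678) - 5356*(-1/16742)*(1/9713)) = -1/149*(-122) - ((-5503/10329 + 9991/12238)*(-1/7678) + (2678/8371)*(1/9713)) = 122/149 - ((35851325/126406302)*(-1/7678) + 2678/81307523) = 122/149 - (-35851325/970547586756 + 2678/81307523) = 122/149 - 1*(-2610380121367/652172068039322028) = 122/149 + 2610380121367/652172068039322028 = 79565381247435371099/97173638137858982172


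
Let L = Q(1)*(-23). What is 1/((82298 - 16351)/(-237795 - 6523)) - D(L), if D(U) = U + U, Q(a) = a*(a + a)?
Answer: 5822806/65947 ≈ 88.295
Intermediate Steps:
Q(a) = 2*a² (Q(a) = a*(2*a) = 2*a²)
L = -46 (L = (2*1²)*(-23) = (2*1)*(-23) = 2*(-23) = -46)
D(U) = 2*U
1/((82298 - 16351)/(-237795 - 6523)) - D(L) = 1/((82298 - 16351)/(-237795 - 6523)) - 2*(-46) = 1/(65947/(-244318)) - 1*(-92) = 1/(65947*(-1/244318)) + 92 = 1/(-65947/244318) + 92 = -244318/65947 + 92 = 5822806/65947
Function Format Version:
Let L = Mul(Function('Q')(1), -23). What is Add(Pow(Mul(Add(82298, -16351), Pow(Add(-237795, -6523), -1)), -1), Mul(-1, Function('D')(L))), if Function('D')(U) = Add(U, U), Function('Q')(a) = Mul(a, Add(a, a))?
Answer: Rational(5822806, 65947) ≈ 88.295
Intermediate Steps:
Function('Q')(a) = Mul(2, Pow(a, 2)) (Function('Q')(a) = Mul(a, Mul(2, a)) = Mul(2, Pow(a, 2)))
L = -46 (L = Mul(Mul(2, Pow(1, 2)), -23) = Mul(Mul(2, 1), -23) = Mul(2, -23) = -46)
Function('D')(U) = Mul(2, U)
Add(Pow(Mul(Add(82298, -16351), Pow(Add(-237795, -6523), -1)), -1), Mul(-1, Function('D')(L))) = Add(Pow(Mul(Add(82298, -16351), Pow(Add(-237795, -6523), -1)), -1), Mul(-1, Mul(2, -46))) = Add(Pow(Mul(65947, Pow(-244318, -1)), -1), Mul(-1, -92)) = Add(Pow(Mul(65947, Rational(-1, 244318)), -1), 92) = Add(Pow(Rational(-65947, 244318), -1), 92) = Add(Rational(-244318, 65947), 92) = Rational(5822806, 65947)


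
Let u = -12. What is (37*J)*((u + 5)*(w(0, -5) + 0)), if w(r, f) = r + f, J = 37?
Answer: 47915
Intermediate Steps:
w(r, f) = f + r
(37*J)*((u + 5)*(w(0, -5) + 0)) = (37*37)*((-12 + 5)*((-5 + 0) + 0)) = 1369*(-7*(-5 + 0)) = 1369*(-7*(-5)) = 1369*35 = 47915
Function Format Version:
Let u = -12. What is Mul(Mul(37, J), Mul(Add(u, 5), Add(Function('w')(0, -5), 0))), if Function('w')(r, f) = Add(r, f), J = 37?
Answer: 47915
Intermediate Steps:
Function('w')(r, f) = Add(f, r)
Mul(Mul(37, J), Mul(Add(u, 5), Add(Function('w')(0, -5), 0))) = Mul(Mul(37, 37), Mul(Add(-12, 5), Add(Add(-5, 0), 0))) = Mul(1369, Mul(-7, Add(-5, 0))) = Mul(1369, Mul(-7, -5)) = Mul(1369, 35) = 47915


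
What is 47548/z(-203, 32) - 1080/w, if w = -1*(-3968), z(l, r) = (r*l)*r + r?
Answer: -1613819/3221520 ≈ -0.50095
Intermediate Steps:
z(l, r) = r + l*r**2 (z(l, r) = (l*r)*r + r = l*r**2 + r = r + l*r**2)
w = 3968
47548/z(-203, 32) - 1080/w = 47548/((32*(1 - 203*32))) - 1080/3968 = 47548/((32*(1 - 6496))) - 1080*1/3968 = 47548/((32*(-6495))) - 135/496 = 47548/(-207840) - 135/496 = 47548*(-1/207840) - 135/496 = -11887/51960 - 135/496 = -1613819/3221520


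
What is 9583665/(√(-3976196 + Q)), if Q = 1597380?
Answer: -9583665*I*√37169/297352 ≈ -6213.7*I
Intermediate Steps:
9583665/(√(-3976196 + Q)) = 9583665/(√(-3976196 + 1597380)) = 9583665/(√(-2378816)) = 9583665/((8*I*√37169)) = 9583665*(-I*√37169/297352) = -9583665*I*√37169/297352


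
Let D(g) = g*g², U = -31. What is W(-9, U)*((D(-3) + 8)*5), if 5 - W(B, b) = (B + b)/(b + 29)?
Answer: 1425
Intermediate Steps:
D(g) = g³
W(B, b) = 5 - (B + b)/(29 + b) (W(B, b) = 5 - (B + b)/(b + 29) = 5 - (B + b)/(29 + b))
W(-9, U)*((D(-3) + 8)*5) = ((145 - 1*(-9) + 4*(-31))/(29 - 31))*(((-3)³ + 8)*5) = ((145 + 9 - 124)/(-2))*((-27 + 8)*5) = (-½*30)*(-19*5) = -15*(-95) = 1425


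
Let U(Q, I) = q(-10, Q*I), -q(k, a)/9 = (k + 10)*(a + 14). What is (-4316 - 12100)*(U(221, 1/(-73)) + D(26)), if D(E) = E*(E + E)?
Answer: -22194432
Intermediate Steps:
q(k, a) = -9*(10 + k)*(14 + a) (q(k, a) = -9*(k + 10)*(a + 14) = -9*(10 + k)*(14 + a))
U(Q, I) = 0 (U(Q, I) = -1260 - 126*(-10) - 90*Q*I - 9*Q*I*(-10) = -1260 + 1260 - 90*I*Q - 9*I*Q*(-10) = -1260 + 1260 - 90*I*Q + 90*I*Q = 0)
D(E) = 2*E² (D(E) = E*(2*E) = 2*E²)
(-4316 - 12100)*(U(221, 1/(-73)) + D(26)) = (-4316 - 12100)*(0 + 2*26²) = -16416*(0 + 2*676) = -16416*(0 + 1352) = -16416*1352 = -22194432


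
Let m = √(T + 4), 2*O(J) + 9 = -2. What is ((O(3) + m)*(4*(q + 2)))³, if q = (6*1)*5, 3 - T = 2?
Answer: -521928704 + 200802304*√5 ≈ -7.2921e+7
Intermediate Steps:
T = 1 (T = 3 - 1*2 = 3 - 2 = 1)
O(J) = -11/2 (O(J) = -9/2 + (½)*(-2) = -9/2 - 1 = -11/2)
m = √5 (m = √(1 + 4) = √5 ≈ 2.2361)
q = 30 (q = 6*5 = 30)
((O(3) + m)*(4*(q + 2)))³ = ((-11/2 + √5)*(4*(30 + 2)))³ = ((-11/2 + √5)*(4*32))³ = ((-11/2 + √5)*128)³ = (-704 + 128*√5)³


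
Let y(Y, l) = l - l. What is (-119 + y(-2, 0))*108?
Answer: -12852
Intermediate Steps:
y(Y, l) = 0
(-119 + y(-2, 0))*108 = (-119 + 0)*108 = -119*108 = -12852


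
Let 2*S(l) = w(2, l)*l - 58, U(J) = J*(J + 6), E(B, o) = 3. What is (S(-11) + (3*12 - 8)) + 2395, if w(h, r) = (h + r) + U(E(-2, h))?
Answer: 2295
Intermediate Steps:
U(J) = J*(6 + J)
w(h, r) = 27 + h + r (w(h, r) = (h + r) + 3*(6 + 3) = (h + r) + 3*9 = (h + r) + 27 = 27 + h + r)
S(l) = -29 + l*(29 + l)/2 (S(l) = ((27 + 2 + l)*l - 58)/2 = ((29 + l)*l - 58)/2 = (l*(29 + l) - 58)/2 = (-58 + l*(29 + l))/2 = -29 + l*(29 + l)/2)
(S(-11) + (3*12 - 8)) + 2395 = ((-29 + (1/2)*(-11)*(29 - 11)) + (3*12 - 8)) + 2395 = ((-29 + (1/2)*(-11)*18) + (36 - 8)) + 2395 = ((-29 - 99) + 28) + 2395 = (-128 + 28) + 2395 = -100 + 2395 = 2295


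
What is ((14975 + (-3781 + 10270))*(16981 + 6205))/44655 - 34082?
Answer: -1024267406/44655 ≈ -22937.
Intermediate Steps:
((14975 + (-3781 + 10270))*(16981 + 6205))/44655 - 34082 = ((14975 + 6489)*23186)*(1/44655) - 34082 = (21464*23186)*(1/44655) - 34082 = 497664304*(1/44655) - 34082 = 497664304/44655 - 34082 = -1024267406/44655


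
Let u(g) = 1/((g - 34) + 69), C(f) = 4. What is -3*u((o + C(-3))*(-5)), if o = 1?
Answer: -3/10 ≈ -0.30000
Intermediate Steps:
u(g) = 1/(35 + g) (u(g) = 1/((-34 + g) + 69) = 1/(35 + g))
-3*u((o + C(-3))*(-5)) = -3/(35 + (1 + 4)*(-5)) = -3/(35 + 5*(-5)) = -3/(35 - 25) = -3/10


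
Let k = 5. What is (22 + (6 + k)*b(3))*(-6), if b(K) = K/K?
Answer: -198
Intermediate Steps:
b(K) = 1
(22 + (6 + k)*b(3))*(-6) = (22 + (6 + 5)*1)*(-6) = (22 + 11*1)*(-6) = (22 + 11)*(-6) = 33*(-6) = -198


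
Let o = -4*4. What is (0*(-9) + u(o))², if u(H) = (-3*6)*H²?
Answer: 21233664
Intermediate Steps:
o = -16
u(H) = -18*H²
(0*(-9) + u(o))² = (0*(-9) - 18*(-16)²)² = (0 - 18*256)² = (0 - 4608)² = (-4608)² = 21233664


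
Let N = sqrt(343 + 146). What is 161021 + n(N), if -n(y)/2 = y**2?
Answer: 160043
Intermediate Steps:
N = sqrt(489) ≈ 22.113
n(y) = -2*y**2
161021 + n(N) = 161021 - 2*(sqrt(489))**2 = 161021 - 2*489 = 161021 - 978 = 160043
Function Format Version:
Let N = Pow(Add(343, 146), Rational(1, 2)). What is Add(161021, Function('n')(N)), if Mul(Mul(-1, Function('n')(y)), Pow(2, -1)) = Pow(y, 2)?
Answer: 160043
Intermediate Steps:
N = Pow(489, Rational(1, 2)) ≈ 22.113
Function('n')(y) = Mul(-2, Pow(y, 2))
Add(161021, Function('n')(N)) = Add(161021, Mul(-2, Pow(Pow(489, Rational(1, 2)), 2))) = Add(161021, Mul(-2, 489)) = Add(161021, -978) = 160043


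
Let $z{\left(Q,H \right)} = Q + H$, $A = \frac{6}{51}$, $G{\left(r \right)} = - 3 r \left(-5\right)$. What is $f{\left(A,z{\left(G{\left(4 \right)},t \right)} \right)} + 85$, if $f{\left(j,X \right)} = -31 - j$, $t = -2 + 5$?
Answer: $\frac{916}{17} \approx 53.882$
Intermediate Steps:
$G{\left(r \right)} = 15 r$
$t = 3$
$A = \frac{2}{17}$ ($A = 6 \cdot \frac{1}{51} = \frac{2}{17} \approx 0.11765$)
$z{\left(Q,H \right)} = H + Q$
$f{\left(A,z{\left(G{\left(4 \right)},t \right)} \right)} + 85 = \left(-31 - \frac{2}{17}\right) + 85 = - \frac{529}{17} + 85 = \frac{916}{17}$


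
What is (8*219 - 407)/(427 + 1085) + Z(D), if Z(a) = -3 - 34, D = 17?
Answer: -54599/1512 ≈ -36.110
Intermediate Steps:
Z(a) = -37
(8*219 - 407)/(427 + 1085) + Z(D) = (8*219 - 407)/(427 + 1085) - 37 = (1752 - 407)/1512 - 37 = 1345*(1/1512) - 37 = 1345/1512 - 37 = -54599/1512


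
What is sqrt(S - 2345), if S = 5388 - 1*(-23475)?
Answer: sqrt(26518) ≈ 162.84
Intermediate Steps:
S = 28863 (S = 5388 + 23475 = 28863)
sqrt(S - 2345) = sqrt(28863 - 2345) = sqrt(26518)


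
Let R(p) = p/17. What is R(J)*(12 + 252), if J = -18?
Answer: -4752/17 ≈ -279.53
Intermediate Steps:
R(p) = p/17 (R(p) = p*(1/17) = p/17)
R(J)*(12 + 252) = ((1/17)*(-18))*(12 + 252) = -18/17*264 = -4752/17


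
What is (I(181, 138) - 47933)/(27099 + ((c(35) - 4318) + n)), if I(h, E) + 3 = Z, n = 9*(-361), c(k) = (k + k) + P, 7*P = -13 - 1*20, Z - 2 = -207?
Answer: -112329/45727 ≈ -2.4565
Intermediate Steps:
Z = -205 (Z = 2 - 207 = -205)
P = -33/7 (P = (-13 - 1*20)/7 = (-13 - 20)/7 = (⅐)*(-33) = -33/7 ≈ -4.7143)
c(k) = -33/7 + 2*k (c(k) = (k + k) - 33/7 = 2*k - 33/7 = -33/7 + 2*k)
n = -3249
I(h, E) = -208 (I(h, E) = -3 - 205 = -208)
(I(181, 138) - 47933)/(27099 + ((c(35) - 4318) + n)) = (-208 - 47933)/(27099 + (((-33/7 + 2*35) - 4318) - 3249)) = -48141/(27099 + (((-33/7 + 70) - 4318) - 3249)) = -48141/(27099 + ((457/7 - 4318) - 3249)) = -48141/(27099 + (-29769/7 - 3249)) = -48141/(27099 - 52512/7) = -48141/137181/7 = -48141*7/137181 = -112329/45727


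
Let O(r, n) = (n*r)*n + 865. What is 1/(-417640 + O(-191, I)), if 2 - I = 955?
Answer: -1/173884694 ≈ -5.7509e-9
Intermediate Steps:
I = -953 (I = 2 - 1*955 = 2 - 955 = -953)
O(r, n) = 865 + r*n² (O(r, n) = r*n² + 865 = 865 + r*n²)
1/(-417640 + O(-191, I)) = 1/(-417640 + (865 - 191*(-953)²)) = 1/(-417640 + (865 - 191*908209)) = 1/(-417640 + (865 - 173467919)) = 1/(-417640 - 173467054) = 1/(-173884694) = -1/173884694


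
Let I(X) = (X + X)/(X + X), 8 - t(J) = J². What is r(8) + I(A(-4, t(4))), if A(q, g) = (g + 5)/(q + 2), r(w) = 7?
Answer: 8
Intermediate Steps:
t(J) = 8 - J²
A(q, g) = (5 + g)/(2 + q)
I(X) = 1 (I(X) = (2*X)/((2*X)) = (2*X)*(1/(2*X)) = 1)
r(8) + I(A(-4, t(4))) = 7 + 1 = 8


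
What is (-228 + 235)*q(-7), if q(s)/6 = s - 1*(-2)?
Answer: -210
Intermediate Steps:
q(s) = 12 + 6*s (q(s) = 6*(s - 1*(-2)) = 6*(s + 2) = 6*(2 + s) = 12 + 6*s)
(-228 + 235)*q(-7) = (-228 + 235)*(12 + 6*(-7)) = 7*(12 - 42) = 7*(-30) = -210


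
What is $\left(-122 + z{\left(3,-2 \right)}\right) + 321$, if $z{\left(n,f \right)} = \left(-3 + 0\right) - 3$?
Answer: $193$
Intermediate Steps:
$z{\left(n,f \right)} = -6$ ($z{\left(n,f \right)} = -3 - 3 = -6$)
$\left(-122 + z{\left(3,-2 \right)}\right) + 321 = \left(-122 - 6\right) + 321 = -128 + 321 = 193$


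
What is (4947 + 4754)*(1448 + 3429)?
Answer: 47311777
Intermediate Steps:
(4947 + 4754)*(1448 + 3429) = 9701*4877 = 47311777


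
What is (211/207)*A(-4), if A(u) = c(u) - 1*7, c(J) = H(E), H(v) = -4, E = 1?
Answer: -2321/207 ≈ -11.213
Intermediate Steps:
c(J) = -4
A(u) = -11 (A(u) = -4 - 1*7 = -4 - 7 = -11)
(211/207)*A(-4) = (211/207)*(-11) = -2321/207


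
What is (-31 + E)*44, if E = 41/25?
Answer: -32296/25 ≈ -1291.8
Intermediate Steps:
E = 41/25 (E = 41*(1/25) = 41/25 ≈ 1.6400)
(-31 + E)*44 = (-31 + 41/25)*44 = -734/25*44 = -32296/25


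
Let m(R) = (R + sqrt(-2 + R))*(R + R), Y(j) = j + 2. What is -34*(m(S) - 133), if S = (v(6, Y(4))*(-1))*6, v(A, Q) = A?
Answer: -83606 + 2448*I*sqrt(38) ≈ -83606.0 + 15090.0*I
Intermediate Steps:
Y(j) = 2 + j
S = -36 (S = (6*(-1))*6 = -6*6 = -36)
m(R) = 2*R*(R + sqrt(-2 + R)) (m(R) = (R + sqrt(-2 + R))*(2*R) = 2*R*(R + sqrt(-2 + R)))
-34*(m(S) - 133) = -34*(2*(-36)*(-36 + sqrt(-2 - 36)) - 133) = -34*(2*(-36)*(-36 + sqrt(-38)) - 133) = -34*(2*(-36)*(-36 + I*sqrt(38)) - 133) = -34*((2592 - 72*I*sqrt(38)) - 133) = -34*(2459 - 72*I*sqrt(38)) = -83606 + 2448*I*sqrt(38)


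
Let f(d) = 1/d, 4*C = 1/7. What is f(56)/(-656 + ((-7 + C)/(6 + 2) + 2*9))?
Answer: -4/143107 ≈ -2.7951e-5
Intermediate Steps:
C = 1/28 (C = (¼)/7 = (¼)*(⅐) = 1/28 ≈ 0.035714)
f(56)/(-656 + ((-7 + C)/(6 + 2) + 2*9)) = 1/(56*(-656 + ((-7 + 1/28)/(6 + 2) + 2*9))) = 1/(56*(-656 + (-195/28/8 + 18))) = 1/(56*(-656 + (-195/28*⅛ + 18))) = 1/(56*(-656 + (-195/224 + 18))) = 1/(56*(-656 + 3837/224)) = 1/(56*(-143107/224)) = (1/56)*(-224/143107) = -4/143107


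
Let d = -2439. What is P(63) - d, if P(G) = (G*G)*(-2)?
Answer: -5499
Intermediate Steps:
P(G) = -2*G**2 (P(G) = G**2*(-2) = -2*G**2)
P(63) - d = -2*63**2 - 1*(-2439) = -2*3969 + 2439 = -7938 + 2439 = -5499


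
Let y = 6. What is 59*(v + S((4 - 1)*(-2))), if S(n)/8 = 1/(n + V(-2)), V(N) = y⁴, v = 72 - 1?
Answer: 2702141/645 ≈ 4189.4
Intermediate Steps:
v = 71
V(N) = 1296 (V(N) = 6⁴ = 1296)
S(n) = 8/(1296 + n) (S(n) = 8/(n + 1296) = 8/(1296 + n))
59*(v + S((4 - 1)*(-2))) = 59*(71 + 8/(1296 + (4 - 1)*(-2))) = 59*(71 + 8/(1296 + 3*(-2))) = 59*(71 + 8/(1296 - 6)) = 59*(71 + 8/1290) = 59*(71 + 8*(1/1290)) = 59*(71 + 4/645) = 59*(45799/645) = 2702141/645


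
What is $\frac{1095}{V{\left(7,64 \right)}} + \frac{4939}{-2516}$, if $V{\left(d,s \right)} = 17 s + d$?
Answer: $- \frac{2423}{2516} \approx -0.96304$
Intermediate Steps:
$V{\left(d,s \right)} = d + 17 s$
$\frac{1095}{V{\left(7,64 \right)}} + \frac{4939}{-2516} = \frac{1095}{7 + 17 \cdot 64} + \frac{4939}{-2516} = \frac{1095}{7 + 1088} + 4939 \left(- \frac{1}{2516}\right) = \frac{1095}{1095} - \frac{4939}{2516} = 1095 \cdot \frac{1}{1095} - \frac{4939}{2516} = 1 - \frac{4939}{2516} = - \frac{2423}{2516}$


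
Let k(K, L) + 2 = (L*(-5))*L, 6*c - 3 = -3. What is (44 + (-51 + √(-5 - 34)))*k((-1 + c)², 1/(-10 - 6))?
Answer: 3619/256 - 517*I*√39/256 ≈ 14.137 - 12.612*I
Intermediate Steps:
c = 0 (c = ½ + (⅙)*(-3) = ½ - ½ = 0)
k(K, L) = -2 - 5*L² (k(K, L) = -2 + (L*(-5))*L = -2 + (-5*L)*L = -2 - 5*L²)
(44 + (-51 + √(-5 - 34)))*k((-1 + c)², 1/(-10 - 6)) = (44 + (-51 + √(-5 - 34)))*(-2 - 5/(-10 - 6)²) = (44 + (-51 + √(-39)))*(-2 - 5*(1/(-16))²) = (44 + (-51 + I*√39))*(-2 - 5*(-1/16)²) = (-7 + I*√39)*(-2 - 5*1/256) = (-7 + I*√39)*(-2 - 5/256) = (-7 + I*√39)*(-517/256) = 3619/256 - 517*I*√39/256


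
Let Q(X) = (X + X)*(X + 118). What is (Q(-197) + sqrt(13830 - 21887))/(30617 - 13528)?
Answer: 31126/17089 + I*sqrt(8057)/17089 ≈ 1.8214 + 0.0052525*I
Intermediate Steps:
Q(X) = 2*X*(118 + X) (Q(X) = (2*X)*(118 + X) = 2*X*(118 + X))
(Q(-197) + sqrt(13830 - 21887))/(30617 - 13528) = (2*(-197)*(118 - 197) + sqrt(13830 - 21887))/(30617 - 13528) = (2*(-197)*(-79) + sqrt(-8057))/17089 = (31126 + I*sqrt(8057))*(1/17089) = 31126/17089 + I*sqrt(8057)/17089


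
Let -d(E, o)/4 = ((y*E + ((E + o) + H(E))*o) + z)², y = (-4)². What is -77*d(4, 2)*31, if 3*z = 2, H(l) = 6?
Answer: 675578288/9 ≈ 7.5064e+7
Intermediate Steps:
z = ⅔ (z = (⅓)*2 = ⅔ ≈ 0.66667)
y = 16
d(E, o) = -4*(⅔ + 16*E + o*(6 + E + o))² (d(E, o) = -4*((16*E + ((E + o) + 6)*o) + ⅔)² = -4*((16*E + (6 + E + o)*o) + ⅔)² = -4*((16*E + o*(6 + E + o)) + ⅔)² = -4*(⅔ + 16*E + o*(6 + E + o))²)
-77*d(4, 2)*31 = -(-308)*(2 + 3*2² + 18*2 + 48*4 + 3*4*2)²/9*31 = -(-308)*(2 + 3*4 + 36 + 192 + 24)²/9*31 = -(-308)*(2 + 12 + 36 + 192 + 24)²/9*31 = -(-308)*266²/9*31 = -(-308)*70756/9*31 = -77*(-283024/9)*31 = (21792848/9)*31 = 675578288/9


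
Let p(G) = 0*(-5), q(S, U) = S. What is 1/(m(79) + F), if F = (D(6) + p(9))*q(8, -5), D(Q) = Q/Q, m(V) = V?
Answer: 1/87 ≈ 0.011494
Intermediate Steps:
D(Q) = 1
p(G) = 0
F = 8 (F = (1 + 0)*8 = 1*8 = 8)
1/(m(79) + F) = 1/(79 + 8) = 1/87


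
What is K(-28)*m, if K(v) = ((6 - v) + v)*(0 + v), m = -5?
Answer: 840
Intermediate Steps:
K(v) = 6*v
K(-28)*m = (6*(-28))*(-5) = -168*(-5) = 840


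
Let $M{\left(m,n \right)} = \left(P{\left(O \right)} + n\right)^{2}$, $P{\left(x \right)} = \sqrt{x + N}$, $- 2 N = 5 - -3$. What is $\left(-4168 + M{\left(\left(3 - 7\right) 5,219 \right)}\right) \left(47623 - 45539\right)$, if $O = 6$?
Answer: $91268780 + 912792 \sqrt{2} \approx 9.256 \cdot 10^{7}$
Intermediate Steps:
$N = -4$ ($N = - \frac{5 - -3}{2} = - \frac{5 + 3}{2} = \left(- \frac{1}{2}\right) 8 = -4$)
$P{\left(x \right)} = \sqrt{-4 + x}$ ($P{\left(x \right)} = \sqrt{x - 4} = \sqrt{-4 + x}$)
$M{\left(m,n \right)} = \left(n + \sqrt{2}\right)^{2}$ ($M{\left(m,n \right)} = \left(\sqrt{-4 + 6} + n\right)^{2} = \left(\sqrt{2} + n\right)^{2} = \left(n + \sqrt{2}\right)^{2}$)
$\left(-4168 + M{\left(\left(3 - 7\right) 5,219 \right)}\right) \left(47623 - 45539\right) = \left(-4168 + \left(219 + \sqrt{2}\right)^{2}\right) \left(47623 - 45539\right) = \left(-4168 + \left(219 + \sqrt{2}\right)^{2}\right) 2084 = -8686112 + 2084 \left(219 + \sqrt{2}\right)^{2}$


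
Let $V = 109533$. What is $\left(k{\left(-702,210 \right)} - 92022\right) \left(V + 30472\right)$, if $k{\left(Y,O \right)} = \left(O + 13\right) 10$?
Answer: $-12571328960$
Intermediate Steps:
$k{\left(Y,O \right)} = 130 + 10 O$ ($k{\left(Y,O \right)} = \left(13 + O\right) 10 = 130 + 10 O$)
$\left(k{\left(-702,210 \right)} - 92022\right) \left(V + 30472\right) = \left(\left(130 + 10 \cdot 210\right) - 92022\right) \left(109533 + 30472\right) = \left(\left(130 + 2100\right) - 92022\right) 140005 = \left(2230 - 92022\right) 140005 = \left(-89792\right) 140005 = -12571328960$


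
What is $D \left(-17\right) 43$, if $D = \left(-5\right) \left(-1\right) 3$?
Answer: $-10965$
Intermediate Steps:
$D = 15$ ($D = 5 \cdot 3 = 15$)
$D \left(-17\right) 43 = 15 \left(-17\right) 43 = \left(-255\right) 43 = -10965$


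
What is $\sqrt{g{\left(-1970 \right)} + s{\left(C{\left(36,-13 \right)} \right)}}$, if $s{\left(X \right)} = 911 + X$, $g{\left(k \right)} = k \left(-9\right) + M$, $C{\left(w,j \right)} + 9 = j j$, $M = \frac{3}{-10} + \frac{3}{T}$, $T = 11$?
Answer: $\frac{\sqrt{227491770}}{110} \approx 137.12$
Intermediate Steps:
$M = - \frac{3}{110}$ ($M = \frac{3}{-10} + \frac{3}{11} = 3 \left(- \frac{1}{10}\right) + 3 \cdot \frac{1}{11} = - \frac{3}{10} + \frac{3}{11} = - \frac{3}{110} \approx -0.027273$)
$C{\left(w,j \right)} = -9 + j^{2}$ ($C{\left(w,j \right)} = -9 + j j = -9 + j^{2}$)
$g{\left(k \right)} = - \frac{3}{110} - 9 k$ ($g{\left(k \right)} = k \left(-9\right) - \frac{3}{110} = - 9 k - \frac{3}{110} = - \frac{3}{110} - 9 k$)
$\sqrt{g{\left(-1970 \right)} + s{\left(C{\left(36,-13 \right)} \right)}} = \sqrt{\left(- \frac{3}{110} - -17730\right) + \left(911 - \left(9 - \left(-13\right)^{2}\right)\right)} = \sqrt{\left(- \frac{3}{110} + 17730\right) + \left(911 + \left(-9 + 169\right)\right)} = \sqrt{\frac{1950297}{110} + \left(911 + 160\right)} = \sqrt{\frac{1950297}{110} + 1071} = \sqrt{\frac{2068107}{110}} = \frac{\sqrt{227491770}}{110}$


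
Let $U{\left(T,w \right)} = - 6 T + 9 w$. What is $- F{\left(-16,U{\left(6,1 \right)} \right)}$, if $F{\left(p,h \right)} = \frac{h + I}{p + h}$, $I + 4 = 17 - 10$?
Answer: $- \frac{24}{43} \approx -0.55814$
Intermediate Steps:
$I = 3$ ($I = -4 + \left(17 - 10\right) = -4 + 7 = 3$)
$F{\left(p,h \right)} = \frac{3 + h}{h + p}$ ($F{\left(p,h \right)} = \frac{h + 3}{p + h} = \frac{3 + h}{h + p}$)
$- F{\left(-16,U{\left(6,1 \right)} \right)} = - \frac{3 + \left(\left(-6\right) 6 + 9 \cdot 1\right)}{\left(\left(-6\right) 6 + 9 \cdot 1\right) - 16} = - \frac{3 + \left(-36 + 9\right)}{\left(-36 + 9\right) - 16} = - \frac{3 - 27}{-27 - 16} = - \frac{-24}{-43} = - \frac{\left(-1\right) \left(-24\right)}{43} = \left(-1\right) \frac{24}{43} = - \frac{24}{43}$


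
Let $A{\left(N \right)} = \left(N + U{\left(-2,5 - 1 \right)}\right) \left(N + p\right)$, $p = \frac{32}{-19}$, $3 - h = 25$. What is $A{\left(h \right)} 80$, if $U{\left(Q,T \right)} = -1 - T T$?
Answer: $\frac{1404000}{19} \approx 73895.0$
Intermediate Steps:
$h = -22$ ($h = 3 - 25 = -22$)
$U{\left(Q,T \right)} = -1 - T^{2}$
$p = - \frac{32}{19}$ ($p = 32 \left(- \frac{1}{19}\right) = - \frac{32}{19} \approx -1.6842$)
$A{\left(N \right)} = \left(-17 + N\right) \left(- \frac{32}{19} + N\right)$ ($A{\left(N \right)} = \left(N - \left(1 + \left(5 - 1\right)^{2}\right)\right) \left(N - \frac{32}{19}\right) = \left(N - 17\right) \left(- \frac{32}{19} + N\right) = \left(-17 + N\right) \left(- \frac{32}{19} + N\right)$)
$A{\left(h \right)} 80 = \left(\frac{544}{19} + \left(-22\right)^{2} - - \frac{7810}{19}\right) 80 = \left(\frac{544}{19} + 484 + \frac{7810}{19}\right) 80 = \frac{17550}{19} \cdot 80 = \frac{1404000}{19}$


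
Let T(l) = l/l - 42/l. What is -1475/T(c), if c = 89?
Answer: -131275/47 ≈ -2793.1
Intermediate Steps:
T(l) = 1 - 42/l
-1475/T(c) = -1475*89/(-42 + 89) = -1475/((1/89)*47) = -1475/47/89 = -1475*89/47 = -131275/47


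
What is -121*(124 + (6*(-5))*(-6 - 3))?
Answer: -47674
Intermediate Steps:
-121*(124 + (6*(-5))*(-6 - 3)) = -121*(124 - 30*(-9)) = -121*(124 + 270) = -121*394 = -47674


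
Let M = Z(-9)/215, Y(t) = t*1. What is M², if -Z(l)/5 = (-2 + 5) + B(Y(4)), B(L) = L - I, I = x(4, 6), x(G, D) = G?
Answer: 9/1849 ≈ 0.0048675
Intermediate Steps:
I = 4
Y(t) = t
B(L) = -4 + L (B(L) = L - 1*4 = L - 4 = -4 + L)
Z(l) = -15 (Z(l) = -5*((-2 + 5) + (-4 + 4)) = -5*(3 + 0) = -5*3 = -15)
M = -3/43 (M = -15/215 = -15*1/215 = -3/43 ≈ -0.069767)
M² = (-3/43)² = 9/1849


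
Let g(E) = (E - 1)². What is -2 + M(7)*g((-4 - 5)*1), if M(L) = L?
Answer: 698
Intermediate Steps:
g(E) = (-1 + E)²
-2 + M(7)*g((-4 - 5)*1) = -2 + 7*(-1 + (-4 - 5)*1)² = -2 + 7*(-1 - 9*1)² = -2 + 7*(-1 - 9)² = -2 + 7*(-10)² = -2 + 7*100 = -2 + 700 = 698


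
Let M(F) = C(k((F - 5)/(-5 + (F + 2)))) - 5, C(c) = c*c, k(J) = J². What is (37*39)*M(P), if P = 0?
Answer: 105820/27 ≈ 3919.3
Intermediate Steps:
C(c) = c²
M(F) = -5 + (-5 + F)⁴/(-3 + F)⁴ (M(F) = (((F - 5)/(-5 + (F + 2)))²)² - 5 = (((-5 + F)/(-5 + (2 + F)))²)² - 5 = (((-5 + F)/(-3 + F))²)² - 5 = ((-5 + F)²/(-3 + F)²)² - 5 = (-5 + F)⁴/(-3 + F)⁴ - 5 = -5 + (-5 + F)⁴/(-3 + F)⁴)
(37*39)*M(P) = (37*39)*(-5 + (-5 + 0)⁴/(-3 + 0)⁴) = 1443*(-5 + (-5)⁴/(-3)⁴) = 1443*(-5 + 625*(1/81)) = 1443*(-5 + 625/81) = 1443*(220/81) = 105820/27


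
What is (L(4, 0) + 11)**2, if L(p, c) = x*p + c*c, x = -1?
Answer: 49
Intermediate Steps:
L(p, c) = c**2 - p (L(p, c) = -p + c*c = -p + c**2 = c**2 - p)
(L(4, 0) + 11)**2 = ((0**2 - 1*4) + 11)**2 = ((0 - 4) + 11)**2 = (-4 + 11)**2 = 7**2 = 49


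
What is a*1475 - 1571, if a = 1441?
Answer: 2123904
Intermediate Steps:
a*1475 - 1571 = 1441*1475 - 1571 = 2125475 - 1571 = 2123904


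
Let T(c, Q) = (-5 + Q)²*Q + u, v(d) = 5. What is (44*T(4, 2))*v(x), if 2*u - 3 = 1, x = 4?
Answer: 4400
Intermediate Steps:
u = 2 (u = 3/2 + (½)*1 = 3/2 + ½ = 2)
T(c, Q) = 2 + Q*(-5 + Q)² (T(c, Q) = (-5 + Q)²*Q + 2 = Q*(-5 + Q)² + 2 = 2 + Q*(-5 + Q)²)
(44*T(4, 2))*v(x) = (44*(2 + 2*(-5 + 2)²))*5 = (44*(2 + 2*(-3)²))*5 = (44*(2 + 2*9))*5 = (44*(2 + 18))*5 = (44*20)*5 = 880*5 = 4400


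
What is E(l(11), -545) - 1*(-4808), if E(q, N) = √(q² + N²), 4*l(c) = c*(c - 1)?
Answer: 4808 + 5*√47645/2 ≈ 5353.7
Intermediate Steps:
l(c) = c*(-1 + c)/4 (l(c) = (c*(c - 1))/4 = (c*(-1 + c))/4 = c*(-1 + c)/4)
E(q, N) = √(N² + q²)
E(l(11), -545) - 1*(-4808) = √((-545)² + ((¼)*11*(-1 + 11))²) - 1*(-4808) = √(297025 + ((¼)*11*10)²) + 4808 = √(297025 + (55/2)²) + 4808 = √(297025 + 3025/4) + 4808 = √(1191125/4) + 4808 = 5*√47645/2 + 4808 = 4808 + 5*√47645/2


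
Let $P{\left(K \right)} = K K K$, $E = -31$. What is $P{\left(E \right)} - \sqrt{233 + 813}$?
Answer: $-29791 - \sqrt{1046} \approx -29823.0$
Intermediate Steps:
$P{\left(K \right)} = K^{3}$ ($P{\left(K \right)} = K^{2} K = K^{3}$)
$P{\left(E \right)} - \sqrt{233 + 813} = \left(-31\right)^{3} - \sqrt{233 + 813} = -29791 - \sqrt{1046}$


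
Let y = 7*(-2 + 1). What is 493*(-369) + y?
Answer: -181924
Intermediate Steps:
y = -7 (y = 7*(-1) = -7)
493*(-369) + y = 493*(-369) - 7 = -181917 - 7 = -181924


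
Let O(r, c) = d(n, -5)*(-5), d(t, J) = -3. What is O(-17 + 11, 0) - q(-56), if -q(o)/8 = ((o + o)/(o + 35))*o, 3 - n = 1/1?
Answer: -7123/3 ≈ -2374.3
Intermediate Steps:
n = 2 (n = 3 - 1/1 = 3 - 1*1 = 3 - 1 = 2)
q(o) = -16*o**2/(35 + o) (q(o) = -8*(o + o)/(o + 35)*o = -8*(2*o)/(35 + o)*o = -8*2*o/(35 + o)*o = -16*o**2/(35 + o))
O(r, c) = 15 (O(r, c) = -3*(-5) = 15)
O(-17 + 11, 0) - q(-56) = 15 - (-16)*(-56)**2/(35 - 56) = 15 - (-16)*3136/(-21) = 15 - (-16)*3136*(-1)/21 = 15 - 1*7168/3 = 15 - 7168/3 = -7123/3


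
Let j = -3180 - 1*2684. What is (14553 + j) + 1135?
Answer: 9824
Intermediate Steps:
j = -5864 (j = -3180 - 2684 = -5864)
(14553 + j) + 1135 = (14553 - 5864) + 1135 = 8689 + 1135 = 9824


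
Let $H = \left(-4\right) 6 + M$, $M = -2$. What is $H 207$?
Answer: $-5382$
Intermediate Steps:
$H = -26$ ($H = \left(-4\right) 6 - 2 = -24 - 2 = -26$)
$H 207 = \left(-26\right) 207 = -5382$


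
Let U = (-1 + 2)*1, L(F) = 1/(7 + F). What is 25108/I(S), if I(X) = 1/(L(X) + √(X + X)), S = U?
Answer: 6277/2 + 25108*√2 ≈ 38647.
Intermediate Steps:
U = 1 (U = 1*1 = 1)
S = 1
I(X) = 1/(1/(7 + X) + √2*√X) (I(X) = 1/(1/(7 + X) + √(X + X)) = 1/(1/(7 + X) + √(2*X)) = 1/(1/(7 + X) + √2*√X))
25108/I(S) = 25108/(((7 + 1)/(1 + √2*√1*(7 + 1)))) = 25108/((8/(1 + √2*1*8))) = 25108/((8/(1 + 8*√2))) = 25108*(⅛ + √2) = 6277/2 + 25108*√2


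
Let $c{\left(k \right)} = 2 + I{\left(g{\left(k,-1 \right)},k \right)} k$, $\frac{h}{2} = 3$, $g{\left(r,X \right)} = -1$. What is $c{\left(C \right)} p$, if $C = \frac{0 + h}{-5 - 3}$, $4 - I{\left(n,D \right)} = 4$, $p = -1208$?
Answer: $-2416$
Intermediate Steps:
$h = 6$ ($h = 2 \cdot 3 = 6$)
$I{\left(n,D \right)} = 0$ ($I{\left(n,D \right)} = 4 - 4 = 0$)
$C = - \frac{3}{4}$ ($C = \frac{0 + 6}{-5 - 3} = \frac{6}{-8} = 6 \left(- \frac{1}{8}\right) = - \frac{3}{4} \approx -0.75$)
$c{\left(k \right)} = 2$ ($c{\left(k \right)} = 2 + 0 k = 2 + 0 = 2$)
$c{\left(C \right)} p = 2 \left(-1208\right) = -2416$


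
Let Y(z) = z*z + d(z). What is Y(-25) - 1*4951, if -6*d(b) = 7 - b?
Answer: -12994/3 ≈ -4331.3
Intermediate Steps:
d(b) = -7/6 + b/6 (d(b) = -(7 - b)/6 = -7/6 + b/6)
Y(z) = -7/6 + z**2 + z/6 (Y(z) = z*z + (-7/6 + z/6) = z**2 + (-7/6 + z/6) = -7/6 + z**2 + z/6)
Y(-25) - 1*4951 = (-7/6 + (-25)**2 + (1/6)*(-25)) - 1*4951 = (-7/6 + 625 - 25/6) - 4951 = 1859/3 - 4951 = -12994/3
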